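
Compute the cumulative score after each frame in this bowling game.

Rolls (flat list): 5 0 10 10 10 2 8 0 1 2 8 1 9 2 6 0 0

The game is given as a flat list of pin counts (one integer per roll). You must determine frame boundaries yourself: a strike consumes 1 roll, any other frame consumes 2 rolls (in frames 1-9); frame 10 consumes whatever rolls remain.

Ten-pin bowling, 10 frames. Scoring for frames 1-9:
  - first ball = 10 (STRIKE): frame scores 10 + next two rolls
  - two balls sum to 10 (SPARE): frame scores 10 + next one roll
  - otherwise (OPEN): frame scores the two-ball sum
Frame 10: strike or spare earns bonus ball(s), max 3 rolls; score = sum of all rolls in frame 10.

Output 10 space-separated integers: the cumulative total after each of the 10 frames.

Answer: 5 35 57 77 87 88 99 111 119 119

Derivation:
Frame 1: OPEN (5+0=5). Cumulative: 5
Frame 2: STRIKE. 10 + next two rolls (10+10) = 30. Cumulative: 35
Frame 3: STRIKE. 10 + next two rolls (10+2) = 22. Cumulative: 57
Frame 4: STRIKE. 10 + next two rolls (2+8) = 20. Cumulative: 77
Frame 5: SPARE (2+8=10). 10 + next roll (0) = 10. Cumulative: 87
Frame 6: OPEN (0+1=1). Cumulative: 88
Frame 7: SPARE (2+8=10). 10 + next roll (1) = 11. Cumulative: 99
Frame 8: SPARE (1+9=10). 10 + next roll (2) = 12. Cumulative: 111
Frame 9: OPEN (2+6=8). Cumulative: 119
Frame 10: OPEN. Sum of all frame-10 rolls (0+0) = 0. Cumulative: 119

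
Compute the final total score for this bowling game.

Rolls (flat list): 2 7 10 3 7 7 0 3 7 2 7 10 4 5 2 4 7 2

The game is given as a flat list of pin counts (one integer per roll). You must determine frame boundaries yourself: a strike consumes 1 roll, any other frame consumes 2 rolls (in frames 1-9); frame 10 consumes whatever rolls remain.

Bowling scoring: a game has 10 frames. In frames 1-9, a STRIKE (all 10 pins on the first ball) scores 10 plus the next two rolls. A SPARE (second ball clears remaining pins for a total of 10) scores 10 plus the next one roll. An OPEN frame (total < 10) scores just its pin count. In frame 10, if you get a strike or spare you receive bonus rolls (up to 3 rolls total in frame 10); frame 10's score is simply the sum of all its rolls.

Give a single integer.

Answer: 117

Derivation:
Frame 1: OPEN (2+7=9). Cumulative: 9
Frame 2: STRIKE. 10 + next two rolls (3+7) = 20. Cumulative: 29
Frame 3: SPARE (3+7=10). 10 + next roll (7) = 17. Cumulative: 46
Frame 4: OPEN (7+0=7). Cumulative: 53
Frame 5: SPARE (3+7=10). 10 + next roll (2) = 12. Cumulative: 65
Frame 6: OPEN (2+7=9). Cumulative: 74
Frame 7: STRIKE. 10 + next two rolls (4+5) = 19. Cumulative: 93
Frame 8: OPEN (4+5=9). Cumulative: 102
Frame 9: OPEN (2+4=6). Cumulative: 108
Frame 10: OPEN. Sum of all frame-10 rolls (7+2) = 9. Cumulative: 117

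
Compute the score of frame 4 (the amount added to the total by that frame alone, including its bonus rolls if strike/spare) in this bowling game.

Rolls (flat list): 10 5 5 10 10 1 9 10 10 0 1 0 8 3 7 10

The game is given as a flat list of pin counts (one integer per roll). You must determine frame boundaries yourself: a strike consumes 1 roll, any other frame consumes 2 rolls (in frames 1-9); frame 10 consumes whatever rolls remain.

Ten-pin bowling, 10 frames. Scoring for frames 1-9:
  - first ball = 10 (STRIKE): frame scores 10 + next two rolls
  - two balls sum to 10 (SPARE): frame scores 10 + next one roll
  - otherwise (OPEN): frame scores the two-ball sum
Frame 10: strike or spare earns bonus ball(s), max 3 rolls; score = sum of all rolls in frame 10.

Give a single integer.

Answer: 20

Derivation:
Frame 1: STRIKE. 10 + next two rolls (5+5) = 20. Cumulative: 20
Frame 2: SPARE (5+5=10). 10 + next roll (10) = 20. Cumulative: 40
Frame 3: STRIKE. 10 + next two rolls (10+1) = 21. Cumulative: 61
Frame 4: STRIKE. 10 + next two rolls (1+9) = 20. Cumulative: 81
Frame 5: SPARE (1+9=10). 10 + next roll (10) = 20. Cumulative: 101
Frame 6: STRIKE. 10 + next two rolls (10+0) = 20. Cumulative: 121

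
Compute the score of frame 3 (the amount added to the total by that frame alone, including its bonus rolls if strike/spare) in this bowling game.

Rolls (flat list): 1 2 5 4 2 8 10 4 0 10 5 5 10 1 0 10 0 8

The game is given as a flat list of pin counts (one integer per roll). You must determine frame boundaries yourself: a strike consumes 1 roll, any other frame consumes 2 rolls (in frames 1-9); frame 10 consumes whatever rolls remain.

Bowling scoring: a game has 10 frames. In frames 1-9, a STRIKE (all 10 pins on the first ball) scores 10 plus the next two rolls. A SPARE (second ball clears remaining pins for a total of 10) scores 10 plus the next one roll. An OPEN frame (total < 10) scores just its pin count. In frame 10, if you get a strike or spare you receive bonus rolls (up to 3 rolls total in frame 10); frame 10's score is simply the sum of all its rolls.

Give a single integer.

Frame 1: OPEN (1+2=3). Cumulative: 3
Frame 2: OPEN (5+4=9). Cumulative: 12
Frame 3: SPARE (2+8=10). 10 + next roll (10) = 20. Cumulative: 32
Frame 4: STRIKE. 10 + next two rolls (4+0) = 14. Cumulative: 46
Frame 5: OPEN (4+0=4). Cumulative: 50

Answer: 20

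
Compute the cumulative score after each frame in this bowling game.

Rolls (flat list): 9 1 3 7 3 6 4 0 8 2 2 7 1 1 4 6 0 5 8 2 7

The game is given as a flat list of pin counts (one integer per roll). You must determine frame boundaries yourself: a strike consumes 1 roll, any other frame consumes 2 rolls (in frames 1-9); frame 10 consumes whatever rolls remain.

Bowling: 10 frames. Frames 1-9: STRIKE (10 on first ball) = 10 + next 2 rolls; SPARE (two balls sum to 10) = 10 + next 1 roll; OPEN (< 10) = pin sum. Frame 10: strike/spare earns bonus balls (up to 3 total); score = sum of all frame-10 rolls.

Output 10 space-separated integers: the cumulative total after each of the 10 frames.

Frame 1: SPARE (9+1=10). 10 + next roll (3) = 13. Cumulative: 13
Frame 2: SPARE (3+7=10). 10 + next roll (3) = 13. Cumulative: 26
Frame 3: OPEN (3+6=9). Cumulative: 35
Frame 4: OPEN (4+0=4). Cumulative: 39
Frame 5: SPARE (8+2=10). 10 + next roll (2) = 12. Cumulative: 51
Frame 6: OPEN (2+7=9). Cumulative: 60
Frame 7: OPEN (1+1=2). Cumulative: 62
Frame 8: SPARE (4+6=10). 10 + next roll (0) = 10. Cumulative: 72
Frame 9: OPEN (0+5=5). Cumulative: 77
Frame 10: SPARE. Sum of all frame-10 rolls (8+2+7) = 17. Cumulative: 94

Answer: 13 26 35 39 51 60 62 72 77 94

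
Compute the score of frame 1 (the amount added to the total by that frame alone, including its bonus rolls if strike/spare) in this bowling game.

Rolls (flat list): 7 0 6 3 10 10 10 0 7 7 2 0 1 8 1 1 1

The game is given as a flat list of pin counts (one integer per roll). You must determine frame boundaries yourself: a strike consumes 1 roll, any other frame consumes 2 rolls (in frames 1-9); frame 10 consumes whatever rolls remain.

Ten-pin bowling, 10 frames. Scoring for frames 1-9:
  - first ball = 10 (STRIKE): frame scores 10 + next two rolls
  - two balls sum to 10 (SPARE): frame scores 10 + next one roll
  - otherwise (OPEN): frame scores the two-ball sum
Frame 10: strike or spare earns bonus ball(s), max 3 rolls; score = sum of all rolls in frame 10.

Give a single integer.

Frame 1: OPEN (7+0=7). Cumulative: 7
Frame 2: OPEN (6+3=9). Cumulative: 16
Frame 3: STRIKE. 10 + next two rolls (10+10) = 30. Cumulative: 46

Answer: 7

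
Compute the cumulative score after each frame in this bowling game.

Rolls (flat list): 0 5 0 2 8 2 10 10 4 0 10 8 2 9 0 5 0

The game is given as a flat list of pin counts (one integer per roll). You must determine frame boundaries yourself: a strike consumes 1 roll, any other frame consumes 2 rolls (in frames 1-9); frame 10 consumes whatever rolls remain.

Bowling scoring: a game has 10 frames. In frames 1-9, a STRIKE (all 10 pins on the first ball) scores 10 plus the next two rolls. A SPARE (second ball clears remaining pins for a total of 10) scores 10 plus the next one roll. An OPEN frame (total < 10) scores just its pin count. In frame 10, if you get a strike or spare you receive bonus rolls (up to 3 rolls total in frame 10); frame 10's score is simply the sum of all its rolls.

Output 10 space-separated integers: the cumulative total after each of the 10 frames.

Answer: 5 7 27 51 65 69 89 108 117 122

Derivation:
Frame 1: OPEN (0+5=5). Cumulative: 5
Frame 2: OPEN (0+2=2). Cumulative: 7
Frame 3: SPARE (8+2=10). 10 + next roll (10) = 20. Cumulative: 27
Frame 4: STRIKE. 10 + next two rolls (10+4) = 24. Cumulative: 51
Frame 5: STRIKE. 10 + next two rolls (4+0) = 14. Cumulative: 65
Frame 6: OPEN (4+0=4). Cumulative: 69
Frame 7: STRIKE. 10 + next two rolls (8+2) = 20. Cumulative: 89
Frame 8: SPARE (8+2=10). 10 + next roll (9) = 19. Cumulative: 108
Frame 9: OPEN (9+0=9). Cumulative: 117
Frame 10: OPEN. Sum of all frame-10 rolls (5+0) = 5. Cumulative: 122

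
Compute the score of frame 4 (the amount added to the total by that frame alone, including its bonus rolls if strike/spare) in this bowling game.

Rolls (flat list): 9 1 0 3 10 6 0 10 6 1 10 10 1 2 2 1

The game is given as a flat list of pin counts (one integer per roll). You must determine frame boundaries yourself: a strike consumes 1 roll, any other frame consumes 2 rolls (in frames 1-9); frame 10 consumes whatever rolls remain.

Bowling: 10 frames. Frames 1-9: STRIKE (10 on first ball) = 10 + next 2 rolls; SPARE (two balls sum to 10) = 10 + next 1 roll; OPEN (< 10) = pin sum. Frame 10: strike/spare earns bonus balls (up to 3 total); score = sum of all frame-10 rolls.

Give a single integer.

Frame 1: SPARE (9+1=10). 10 + next roll (0) = 10. Cumulative: 10
Frame 2: OPEN (0+3=3). Cumulative: 13
Frame 3: STRIKE. 10 + next two rolls (6+0) = 16. Cumulative: 29
Frame 4: OPEN (6+0=6). Cumulative: 35
Frame 5: STRIKE. 10 + next two rolls (6+1) = 17. Cumulative: 52
Frame 6: OPEN (6+1=7). Cumulative: 59

Answer: 6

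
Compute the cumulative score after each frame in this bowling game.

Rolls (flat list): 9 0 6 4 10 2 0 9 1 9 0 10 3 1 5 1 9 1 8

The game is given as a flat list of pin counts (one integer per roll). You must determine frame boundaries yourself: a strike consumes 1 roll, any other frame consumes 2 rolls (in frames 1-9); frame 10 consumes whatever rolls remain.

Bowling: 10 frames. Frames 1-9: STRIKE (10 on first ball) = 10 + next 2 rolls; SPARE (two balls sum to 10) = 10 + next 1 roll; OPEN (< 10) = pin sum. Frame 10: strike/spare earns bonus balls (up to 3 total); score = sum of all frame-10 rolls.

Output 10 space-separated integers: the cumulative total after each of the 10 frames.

Answer: 9 29 41 43 62 71 85 89 95 113

Derivation:
Frame 1: OPEN (9+0=9). Cumulative: 9
Frame 2: SPARE (6+4=10). 10 + next roll (10) = 20. Cumulative: 29
Frame 3: STRIKE. 10 + next two rolls (2+0) = 12. Cumulative: 41
Frame 4: OPEN (2+0=2). Cumulative: 43
Frame 5: SPARE (9+1=10). 10 + next roll (9) = 19. Cumulative: 62
Frame 6: OPEN (9+0=9). Cumulative: 71
Frame 7: STRIKE. 10 + next two rolls (3+1) = 14. Cumulative: 85
Frame 8: OPEN (3+1=4). Cumulative: 89
Frame 9: OPEN (5+1=6). Cumulative: 95
Frame 10: SPARE. Sum of all frame-10 rolls (9+1+8) = 18. Cumulative: 113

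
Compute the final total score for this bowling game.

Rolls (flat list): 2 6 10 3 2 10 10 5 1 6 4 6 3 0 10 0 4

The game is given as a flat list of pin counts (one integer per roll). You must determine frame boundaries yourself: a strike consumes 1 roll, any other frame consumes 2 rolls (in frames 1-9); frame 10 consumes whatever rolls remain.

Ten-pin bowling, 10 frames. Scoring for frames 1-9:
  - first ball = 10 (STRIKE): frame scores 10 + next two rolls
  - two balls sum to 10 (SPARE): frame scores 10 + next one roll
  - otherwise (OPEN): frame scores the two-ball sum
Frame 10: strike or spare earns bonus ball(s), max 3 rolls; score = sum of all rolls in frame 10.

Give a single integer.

Answer: 114

Derivation:
Frame 1: OPEN (2+6=8). Cumulative: 8
Frame 2: STRIKE. 10 + next two rolls (3+2) = 15. Cumulative: 23
Frame 3: OPEN (3+2=5). Cumulative: 28
Frame 4: STRIKE. 10 + next two rolls (10+5) = 25. Cumulative: 53
Frame 5: STRIKE. 10 + next two rolls (5+1) = 16. Cumulative: 69
Frame 6: OPEN (5+1=6). Cumulative: 75
Frame 7: SPARE (6+4=10). 10 + next roll (6) = 16. Cumulative: 91
Frame 8: OPEN (6+3=9). Cumulative: 100
Frame 9: SPARE (0+10=10). 10 + next roll (0) = 10. Cumulative: 110
Frame 10: OPEN. Sum of all frame-10 rolls (0+4) = 4. Cumulative: 114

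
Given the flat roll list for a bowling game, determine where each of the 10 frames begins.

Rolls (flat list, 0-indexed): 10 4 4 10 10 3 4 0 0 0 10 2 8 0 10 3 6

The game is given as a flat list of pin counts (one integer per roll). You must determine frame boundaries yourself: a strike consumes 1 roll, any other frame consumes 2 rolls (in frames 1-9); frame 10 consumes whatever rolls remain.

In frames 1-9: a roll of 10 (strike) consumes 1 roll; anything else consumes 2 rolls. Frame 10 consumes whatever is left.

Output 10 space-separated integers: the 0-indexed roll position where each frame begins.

Answer: 0 1 3 4 5 7 9 11 13 15

Derivation:
Frame 1 starts at roll index 0: roll=10 (strike), consumes 1 roll
Frame 2 starts at roll index 1: rolls=4,4 (sum=8), consumes 2 rolls
Frame 3 starts at roll index 3: roll=10 (strike), consumes 1 roll
Frame 4 starts at roll index 4: roll=10 (strike), consumes 1 roll
Frame 5 starts at roll index 5: rolls=3,4 (sum=7), consumes 2 rolls
Frame 6 starts at roll index 7: rolls=0,0 (sum=0), consumes 2 rolls
Frame 7 starts at roll index 9: rolls=0,10 (sum=10), consumes 2 rolls
Frame 8 starts at roll index 11: rolls=2,8 (sum=10), consumes 2 rolls
Frame 9 starts at roll index 13: rolls=0,10 (sum=10), consumes 2 rolls
Frame 10 starts at roll index 15: 2 remaining rolls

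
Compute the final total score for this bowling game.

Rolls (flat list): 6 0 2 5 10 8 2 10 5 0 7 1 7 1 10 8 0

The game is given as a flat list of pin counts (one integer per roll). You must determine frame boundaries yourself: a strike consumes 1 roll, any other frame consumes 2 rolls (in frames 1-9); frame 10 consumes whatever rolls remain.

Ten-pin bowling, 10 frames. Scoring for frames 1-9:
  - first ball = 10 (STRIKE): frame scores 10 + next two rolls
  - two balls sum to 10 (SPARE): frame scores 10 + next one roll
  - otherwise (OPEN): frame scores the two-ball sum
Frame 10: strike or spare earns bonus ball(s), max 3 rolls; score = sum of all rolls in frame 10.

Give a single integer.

Answer: 115

Derivation:
Frame 1: OPEN (6+0=6). Cumulative: 6
Frame 2: OPEN (2+5=7). Cumulative: 13
Frame 3: STRIKE. 10 + next two rolls (8+2) = 20. Cumulative: 33
Frame 4: SPARE (8+2=10). 10 + next roll (10) = 20. Cumulative: 53
Frame 5: STRIKE. 10 + next two rolls (5+0) = 15. Cumulative: 68
Frame 6: OPEN (5+0=5). Cumulative: 73
Frame 7: OPEN (7+1=8). Cumulative: 81
Frame 8: OPEN (7+1=8). Cumulative: 89
Frame 9: STRIKE. 10 + next two rolls (8+0) = 18. Cumulative: 107
Frame 10: OPEN. Sum of all frame-10 rolls (8+0) = 8. Cumulative: 115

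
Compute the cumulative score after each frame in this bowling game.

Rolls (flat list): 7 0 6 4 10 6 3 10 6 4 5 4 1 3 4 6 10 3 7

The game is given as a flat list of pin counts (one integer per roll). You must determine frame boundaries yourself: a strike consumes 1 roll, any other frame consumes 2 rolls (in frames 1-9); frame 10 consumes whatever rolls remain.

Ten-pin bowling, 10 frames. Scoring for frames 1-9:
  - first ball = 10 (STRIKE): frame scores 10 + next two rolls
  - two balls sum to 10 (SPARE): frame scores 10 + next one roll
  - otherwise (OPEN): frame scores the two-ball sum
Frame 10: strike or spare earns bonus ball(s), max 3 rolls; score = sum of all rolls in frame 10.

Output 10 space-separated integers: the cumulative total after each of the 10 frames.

Frame 1: OPEN (7+0=7). Cumulative: 7
Frame 2: SPARE (6+4=10). 10 + next roll (10) = 20. Cumulative: 27
Frame 3: STRIKE. 10 + next two rolls (6+3) = 19. Cumulative: 46
Frame 4: OPEN (6+3=9). Cumulative: 55
Frame 5: STRIKE. 10 + next two rolls (6+4) = 20. Cumulative: 75
Frame 6: SPARE (6+4=10). 10 + next roll (5) = 15. Cumulative: 90
Frame 7: OPEN (5+4=9). Cumulative: 99
Frame 8: OPEN (1+3=4). Cumulative: 103
Frame 9: SPARE (4+6=10). 10 + next roll (10) = 20. Cumulative: 123
Frame 10: STRIKE. Sum of all frame-10 rolls (10+3+7) = 20. Cumulative: 143

Answer: 7 27 46 55 75 90 99 103 123 143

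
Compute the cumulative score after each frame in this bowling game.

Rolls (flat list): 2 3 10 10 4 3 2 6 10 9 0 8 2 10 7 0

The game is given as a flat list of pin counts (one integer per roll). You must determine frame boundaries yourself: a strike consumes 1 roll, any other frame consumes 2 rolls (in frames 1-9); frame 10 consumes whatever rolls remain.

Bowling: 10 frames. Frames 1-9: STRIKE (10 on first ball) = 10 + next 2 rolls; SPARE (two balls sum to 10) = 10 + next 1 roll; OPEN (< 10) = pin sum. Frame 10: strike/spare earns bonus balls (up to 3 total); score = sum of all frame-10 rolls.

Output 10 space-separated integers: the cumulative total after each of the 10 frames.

Frame 1: OPEN (2+3=5). Cumulative: 5
Frame 2: STRIKE. 10 + next two rolls (10+4) = 24. Cumulative: 29
Frame 3: STRIKE. 10 + next two rolls (4+3) = 17. Cumulative: 46
Frame 4: OPEN (4+3=7). Cumulative: 53
Frame 5: OPEN (2+6=8). Cumulative: 61
Frame 6: STRIKE. 10 + next two rolls (9+0) = 19. Cumulative: 80
Frame 7: OPEN (9+0=9). Cumulative: 89
Frame 8: SPARE (8+2=10). 10 + next roll (10) = 20. Cumulative: 109
Frame 9: STRIKE. 10 + next two rolls (7+0) = 17. Cumulative: 126
Frame 10: OPEN. Sum of all frame-10 rolls (7+0) = 7. Cumulative: 133

Answer: 5 29 46 53 61 80 89 109 126 133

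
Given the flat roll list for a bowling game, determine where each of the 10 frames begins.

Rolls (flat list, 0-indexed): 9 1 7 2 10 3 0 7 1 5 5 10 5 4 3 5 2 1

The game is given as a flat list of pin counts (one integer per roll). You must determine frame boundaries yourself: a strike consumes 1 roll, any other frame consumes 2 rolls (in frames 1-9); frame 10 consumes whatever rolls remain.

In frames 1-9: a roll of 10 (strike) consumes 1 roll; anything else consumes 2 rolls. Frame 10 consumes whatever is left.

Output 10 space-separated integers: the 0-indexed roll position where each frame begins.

Answer: 0 2 4 5 7 9 11 12 14 16

Derivation:
Frame 1 starts at roll index 0: rolls=9,1 (sum=10), consumes 2 rolls
Frame 2 starts at roll index 2: rolls=7,2 (sum=9), consumes 2 rolls
Frame 3 starts at roll index 4: roll=10 (strike), consumes 1 roll
Frame 4 starts at roll index 5: rolls=3,0 (sum=3), consumes 2 rolls
Frame 5 starts at roll index 7: rolls=7,1 (sum=8), consumes 2 rolls
Frame 6 starts at roll index 9: rolls=5,5 (sum=10), consumes 2 rolls
Frame 7 starts at roll index 11: roll=10 (strike), consumes 1 roll
Frame 8 starts at roll index 12: rolls=5,4 (sum=9), consumes 2 rolls
Frame 9 starts at roll index 14: rolls=3,5 (sum=8), consumes 2 rolls
Frame 10 starts at roll index 16: 2 remaining rolls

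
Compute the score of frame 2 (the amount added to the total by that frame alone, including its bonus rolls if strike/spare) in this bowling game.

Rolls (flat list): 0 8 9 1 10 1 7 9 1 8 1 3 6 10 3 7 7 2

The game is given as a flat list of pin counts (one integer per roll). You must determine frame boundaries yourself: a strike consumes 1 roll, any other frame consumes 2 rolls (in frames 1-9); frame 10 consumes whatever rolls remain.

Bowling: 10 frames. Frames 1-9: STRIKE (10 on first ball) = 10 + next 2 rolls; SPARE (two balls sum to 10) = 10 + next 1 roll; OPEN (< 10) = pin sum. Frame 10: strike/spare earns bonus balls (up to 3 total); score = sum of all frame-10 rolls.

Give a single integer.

Frame 1: OPEN (0+8=8). Cumulative: 8
Frame 2: SPARE (9+1=10). 10 + next roll (10) = 20. Cumulative: 28
Frame 3: STRIKE. 10 + next two rolls (1+7) = 18. Cumulative: 46
Frame 4: OPEN (1+7=8). Cumulative: 54

Answer: 20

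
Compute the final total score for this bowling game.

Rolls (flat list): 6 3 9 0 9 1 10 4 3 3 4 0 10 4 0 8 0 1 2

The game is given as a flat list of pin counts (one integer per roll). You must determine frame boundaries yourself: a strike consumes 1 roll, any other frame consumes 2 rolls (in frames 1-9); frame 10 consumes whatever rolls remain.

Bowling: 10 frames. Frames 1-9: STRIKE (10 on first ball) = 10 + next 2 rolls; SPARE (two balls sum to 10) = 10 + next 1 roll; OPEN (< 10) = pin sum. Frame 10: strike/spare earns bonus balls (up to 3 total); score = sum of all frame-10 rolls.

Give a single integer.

Frame 1: OPEN (6+3=9). Cumulative: 9
Frame 2: OPEN (9+0=9). Cumulative: 18
Frame 3: SPARE (9+1=10). 10 + next roll (10) = 20. Cumulative: 38
Frame 4: STRIKE. 10 + next two rolls (4+3) = 17. Cumulative: 55
Frame 5: OPEN (4+3=7). Cumulative: 62
Frame 6: OPEN (3+4=7). Cumulative: 69
Frame 7: SPARE (0+10=10). 10 + next roll (4) = 14. Cumulative: 83
Frame 8: OPEN (4+0=4). Cumulative: 87
Frame 9: OPEN (8+0=8). Cumulative: 95
Frame 10: OPEN. Sum of all frame-10 rolls (1+2) = 3. Cumulative: 98

Answer: 98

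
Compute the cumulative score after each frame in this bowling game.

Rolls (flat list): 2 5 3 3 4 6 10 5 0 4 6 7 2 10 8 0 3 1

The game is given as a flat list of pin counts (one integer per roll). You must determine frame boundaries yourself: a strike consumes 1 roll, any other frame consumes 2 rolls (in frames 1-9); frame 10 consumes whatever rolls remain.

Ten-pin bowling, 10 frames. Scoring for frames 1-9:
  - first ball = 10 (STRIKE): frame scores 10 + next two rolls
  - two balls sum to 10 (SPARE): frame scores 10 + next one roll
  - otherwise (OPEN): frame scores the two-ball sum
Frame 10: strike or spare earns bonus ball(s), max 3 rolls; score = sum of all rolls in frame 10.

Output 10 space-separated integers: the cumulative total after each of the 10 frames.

Frame 1: OPEN (2+5=7). Cumulative: 7
Frame 2: OPEN (3+3=6). Cumulative: 13
Frame 3: SPARE (4+6=10). 10 + next roll (10) = 20. Cumulative: 33
Frame 4: STRIKE. 10 + next two rolls (5+0) = 15. Cumulative: 48
Frame 5: OPEN (5+0=5). Cumulative: 53
Frame 6: SPARE (4+6=10). 10 + next roll (7) = 17. Cumulative: 70
Frame 7: OPEN (7+2=9). Cumulative: 79
Frame 8: STRIKE. 10 + next two rolls (8+0) = 18. Cumulative: 97
Frame 9: OPEN (8+0=8). Cumulative: 105
Frame 10: OPEN. Sum of all frame-10 rolls (3+1) = 4. Cumulative: 109

Answer: 7 13 33 48 53 70 79 97 105 109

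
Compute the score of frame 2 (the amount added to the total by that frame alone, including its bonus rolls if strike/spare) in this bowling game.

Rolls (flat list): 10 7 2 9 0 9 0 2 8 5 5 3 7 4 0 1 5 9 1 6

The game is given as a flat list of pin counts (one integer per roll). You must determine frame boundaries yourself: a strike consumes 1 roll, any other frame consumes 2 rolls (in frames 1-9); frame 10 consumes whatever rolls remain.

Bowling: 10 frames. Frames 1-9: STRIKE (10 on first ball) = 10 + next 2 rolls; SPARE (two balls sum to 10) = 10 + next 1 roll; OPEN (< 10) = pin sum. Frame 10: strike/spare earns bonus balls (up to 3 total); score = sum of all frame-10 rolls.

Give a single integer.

Frame 1: STRIKE. 10 + next two rolls (7+2) = 19. Cumulative: 19
Frame 2: OPEN (7+2=9). Cumulative: 28
Frame 3: OPEN (9+0=9). Cumulative: 37
Frame 4: OPEN (9+0=9). Cumulative: 46

Answer: 9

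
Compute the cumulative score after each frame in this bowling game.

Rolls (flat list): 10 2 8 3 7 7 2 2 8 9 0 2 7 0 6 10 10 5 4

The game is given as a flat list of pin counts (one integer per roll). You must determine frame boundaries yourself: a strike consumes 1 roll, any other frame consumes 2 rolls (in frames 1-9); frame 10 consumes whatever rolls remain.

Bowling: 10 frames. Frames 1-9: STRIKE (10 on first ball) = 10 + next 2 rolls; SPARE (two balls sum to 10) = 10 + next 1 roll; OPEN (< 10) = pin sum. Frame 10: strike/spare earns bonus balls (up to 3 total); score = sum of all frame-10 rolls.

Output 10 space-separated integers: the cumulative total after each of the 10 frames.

Frame 1: STRIKE. 10 + next two rolls (2+8) = 20. Cumulative: 20
Frame 2: SPARE (2+8=10). 10 + next roll (3) = 13. Cumulative: 33
Frame 3: SPARE (3+7=10). 10 + next roll (7) = 17. Cumulative: 50
Frame 4: OPEN (7+2=9). Cumulative: 59
Frame 5: SPARE (2+8=10). 10 + next roll (9) = 19. Cumulative: 78
Frame 6: OPEN (9+0=9). Cumulative: 87
Frame 7: OPEN (2+7=9). Cumulative: 96
Frame 8: OPEN (0+6=6). Cumulative: 102
Frame 9: STRIKE. 10 + next two rolls (10+5) = 25. Cumulative: 127
Frame 10: STRIKE. Sum of all frame-10 rolls (10+5+4) = 19. Cumulative: 146

Answer: 20 33 50 59 78 87 96 102 127 146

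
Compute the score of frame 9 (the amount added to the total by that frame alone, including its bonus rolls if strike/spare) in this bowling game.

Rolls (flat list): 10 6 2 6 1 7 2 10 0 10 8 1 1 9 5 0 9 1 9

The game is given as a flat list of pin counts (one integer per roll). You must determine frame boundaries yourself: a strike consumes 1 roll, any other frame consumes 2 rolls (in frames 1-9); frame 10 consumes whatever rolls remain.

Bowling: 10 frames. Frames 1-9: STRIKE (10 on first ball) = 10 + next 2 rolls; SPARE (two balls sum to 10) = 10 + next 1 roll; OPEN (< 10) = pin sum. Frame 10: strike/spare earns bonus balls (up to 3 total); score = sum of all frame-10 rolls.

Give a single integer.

Frame 1: STRIKE. 10 + next two rolls (6+2) = 18. Cumulative: 18
Frame 2: OPEN (6+2=8). Cumulative: 26
Frame 3: OPEN (6+1=7). Cumulative: 33
Frame 4: OPEN (7+2=9). Cumulative: 42
Frame 5: STRIKE. 10 + next two rolls (0+10) = 20. Cumulative: 62
Frame 6: SPARE (0+10=10). 10 + next roll (8) = 18. Cumulative: 80
Frame 7: OPEN (8+1=9). Cumulative: 89
Frame 8: SPARE (1+9=10). 10 + next roll (5) = 15. Cumulative: 104
Frame 9: OPEN (5+0=5). Cumulative: 109
Frame 10: SPARE. Sum of all frame-10 rolls (9+1+9) = 19. Cumulative: 128

Answer: 5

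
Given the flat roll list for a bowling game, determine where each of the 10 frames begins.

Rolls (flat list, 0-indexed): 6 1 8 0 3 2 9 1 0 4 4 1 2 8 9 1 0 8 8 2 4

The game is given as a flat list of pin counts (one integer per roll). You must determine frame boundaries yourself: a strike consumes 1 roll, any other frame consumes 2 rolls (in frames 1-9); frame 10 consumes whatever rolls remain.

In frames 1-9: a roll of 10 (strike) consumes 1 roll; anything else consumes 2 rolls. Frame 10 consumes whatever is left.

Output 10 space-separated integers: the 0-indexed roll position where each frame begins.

Answer: 0 2 4 6 8 10 12 14 16 18

Derivation:
Frame 1 starts at roll index 0: rolls=6,1 (sum=7), consumes 2 rolls
Frame 2 starts at roll index 2: rolls=8,0 (sum=8), consumes 2 rolls
Frame 3 starts at roll index 4: rolls=3,2 (sum=5), consumes 2 rolls
Frame 4 starts at roll index 6: rolls=9,1 (sum=10), consumes 2 rolls
Frame 5 starts at roll index 8: rolls=0,4 (sum=4), consumes 2 rolls
Frame 6 starts at roll index 10: rolls=4,1 (sum=5), consumes 2 rolls
Frame 7 starts at roll index 12: rolls=2,8 (sum=10), consumes 2 rolls
Frame 8 starts at roll index 14: rolls=9,1 (sum=10), consumes 2 rolls
Frame 9 starts at roll index 16: rolls=0,8 (sum=8), consumes 2 rolls
Frame 10 starts at roll index 18: 3 remaining rolls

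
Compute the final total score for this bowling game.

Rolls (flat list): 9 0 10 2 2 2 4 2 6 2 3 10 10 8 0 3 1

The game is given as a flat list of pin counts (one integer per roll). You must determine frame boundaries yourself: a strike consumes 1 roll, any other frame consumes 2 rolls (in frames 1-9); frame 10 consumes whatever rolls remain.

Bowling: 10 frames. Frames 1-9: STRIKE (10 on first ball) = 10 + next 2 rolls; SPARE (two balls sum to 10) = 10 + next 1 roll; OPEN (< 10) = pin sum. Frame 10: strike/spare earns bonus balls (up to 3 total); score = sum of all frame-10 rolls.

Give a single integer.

Answer: 104

Derivation:
Frame 1: OPEN (9+0=9). Cumulative: 9
Frame 2: STRIKE. 10 + next two rolls (2+2) = 14. Cumulative: 23
Frame 3: OPEN (2+2=4). Cumulative: 27
Frame 4: OPEN (2+4=6). Cumulative: 33
Frame 5: OPEN (2+6=8). Cumulative: 41
Frame 6: OPEN (2+3=5). Cumulative: 46
Frame 7: STRIKE. 10 + next two rolls (10+8) = 28. Cumulative: 74
Frame 8: STRIKE. 10 + next two rolls (8+0) = 18. Cumulative: 92
Frame 9: OPEN (8+0=8). Cumulative: 100
Frame 10: OPEN. Sum of all frame-10 rolls (3+1) = 4. Cumulative: 104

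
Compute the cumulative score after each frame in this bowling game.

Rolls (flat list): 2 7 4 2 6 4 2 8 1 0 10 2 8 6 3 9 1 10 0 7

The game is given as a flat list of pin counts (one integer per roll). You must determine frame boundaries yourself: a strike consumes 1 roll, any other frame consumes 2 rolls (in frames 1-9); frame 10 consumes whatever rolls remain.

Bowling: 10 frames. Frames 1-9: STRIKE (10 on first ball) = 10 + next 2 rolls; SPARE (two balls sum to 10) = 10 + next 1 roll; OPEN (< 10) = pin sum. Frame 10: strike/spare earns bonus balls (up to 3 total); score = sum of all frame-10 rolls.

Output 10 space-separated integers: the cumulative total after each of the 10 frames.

Answer: 9 15 27 38 39 59 75 84 104 121

Derivation:
Frame 1: OPEN (2+7=9). Cumulative: 9
Frame 2: OPEN (4+2=6). Cumulative: 15
Frame 3: SPARE (6+4=10). 10 + next roll (2) = 12. Cumulative: 27
Frame 4: SPARE (2+8=10). 10 + next roll (1) = 11. Cumulative: 38
Frame 5: OPEN (1+0=1). Cumulative: 39
Frame 6: STRIKE. 10 + next two rolls (2+8) = 20. Cumulative: 59
Frame 7: SPARE (2+8=10). 10 + next roll (6) = 16. Cumulative: 75
Frame 8: OPEN (6+3=9). Cumulative: 84
Frame 9: SPARE (9+1=10). 10 + next roll (10) = 20. Cumulative: 104
Frame 10: STRIKE. Sum of all frame-10 rolls (10+0+7) = 17. Cumulative: 121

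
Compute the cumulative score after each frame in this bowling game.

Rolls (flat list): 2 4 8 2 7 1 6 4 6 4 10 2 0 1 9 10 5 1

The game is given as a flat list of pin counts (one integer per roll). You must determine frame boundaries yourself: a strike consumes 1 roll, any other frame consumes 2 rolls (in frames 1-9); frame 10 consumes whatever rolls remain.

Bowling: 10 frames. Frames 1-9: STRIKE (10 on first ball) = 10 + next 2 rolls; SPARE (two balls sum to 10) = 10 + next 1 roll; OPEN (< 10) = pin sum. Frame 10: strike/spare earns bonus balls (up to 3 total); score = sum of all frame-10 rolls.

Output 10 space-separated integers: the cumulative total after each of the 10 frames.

Answer: 6 23 31 47 67 79 81 101 117 123

Derivation:
Frame 1: OPEN (2+4=6). Cumulative: 6
Frame 2: SPARE (8+2=10). 10 + next roll (7) = 17. Cumulative: 23
Frame 3: OPEN (7+1=8). Cumulative: 31
Frame 4: SPARE (6+4=10). 10 + next roll (6) = 16. Cumulative: 47
Frame 5: SPARE (6+4=10). 10 + next roll (10) = 20. Cumulative: 67
Frame 6: STRIKE. 10 + next two rolls (2+0) = 12. Cumulative: 79
Frame 7: OPEN (2+0=2). Cumulative: 81
Frame 8: SPARE (1+9=10). 10 + next roll (10) = 20. Cumulative: 101
Frame 9: STRIKE. 10 + next two rolls (5+1) = 16. Cumulative: 117
Frame 10: OPEN. Sum of all frame-10 rolls (5+1) = 6. Cumulative: 123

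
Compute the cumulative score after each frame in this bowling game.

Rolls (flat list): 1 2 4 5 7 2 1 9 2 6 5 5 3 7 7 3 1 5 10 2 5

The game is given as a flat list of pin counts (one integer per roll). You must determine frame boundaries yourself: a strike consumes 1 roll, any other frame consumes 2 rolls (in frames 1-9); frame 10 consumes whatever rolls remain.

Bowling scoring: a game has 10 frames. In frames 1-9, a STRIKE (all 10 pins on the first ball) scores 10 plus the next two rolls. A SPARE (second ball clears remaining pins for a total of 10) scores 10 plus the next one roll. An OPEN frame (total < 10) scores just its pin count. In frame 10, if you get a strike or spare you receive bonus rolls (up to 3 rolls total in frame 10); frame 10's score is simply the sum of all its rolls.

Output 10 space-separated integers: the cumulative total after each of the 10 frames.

Frame 1: OPEN (1+2=3). Cumulative: 3
Frame 2: OPEN (4+5=9). Cumulative: 12
Frame 3: OPEN (7+2=9). Cumulative: 21
Frame 4: SPARE (1+9=10). 10 + next roll (2) = 12. Cumulative: 33
Frame 5: OPEN (2+6=8). Cumulative: 41
Frame 6: SPARE (5+5=10). 10 + next roll (3) = 13. Cumulative: 54
Frame 7: SPARE (3+7=10). 10 + next roll (7) = 17. Cumulative: 71
Frame 8: SPARE (7+3=10). 10 + next roll (1) = 11. Cumulative: 82
Frame 9: OPEN (1+5=6). Cumulative: 88
Frame 10: STRIKE. Sum of all frame-10 rolls (10+2+5) = 17. Cumulative: 105

Answer: 3 12 21 33 41 54 71 82 88 105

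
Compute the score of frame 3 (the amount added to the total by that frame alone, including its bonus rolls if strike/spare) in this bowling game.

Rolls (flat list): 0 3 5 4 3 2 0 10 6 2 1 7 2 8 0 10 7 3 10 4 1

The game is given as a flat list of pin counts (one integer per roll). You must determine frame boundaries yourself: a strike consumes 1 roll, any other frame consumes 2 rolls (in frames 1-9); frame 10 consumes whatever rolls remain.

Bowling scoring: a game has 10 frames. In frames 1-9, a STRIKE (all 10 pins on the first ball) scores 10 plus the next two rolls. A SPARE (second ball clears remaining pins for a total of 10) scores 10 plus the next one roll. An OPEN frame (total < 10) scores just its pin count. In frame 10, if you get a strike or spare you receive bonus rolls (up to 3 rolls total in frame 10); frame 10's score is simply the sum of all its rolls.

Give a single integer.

Frame 1: OPEN (0+3=3). Cumulative: 3
Frame 2: OPEN (5+4=9). Cumulative: 12
Frame 3: OPEN (3+2=5). Cumulative: 17
Frame 4: SPARE (0+10=10). 10 + next roll (6) = 16. Cumulative: 33
Frame 5: OPEN (6+2=8). Cumulative: 41

Answer: 5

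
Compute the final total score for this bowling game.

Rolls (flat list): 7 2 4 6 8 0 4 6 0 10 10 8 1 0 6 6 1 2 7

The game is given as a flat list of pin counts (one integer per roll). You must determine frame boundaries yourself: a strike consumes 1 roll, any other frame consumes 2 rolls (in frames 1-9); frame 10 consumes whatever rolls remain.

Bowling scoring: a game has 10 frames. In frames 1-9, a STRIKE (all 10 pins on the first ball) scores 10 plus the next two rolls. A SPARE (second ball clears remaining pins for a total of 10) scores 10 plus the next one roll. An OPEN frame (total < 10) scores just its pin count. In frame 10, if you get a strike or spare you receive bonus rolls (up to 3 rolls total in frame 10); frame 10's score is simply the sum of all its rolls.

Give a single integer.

Frame 1: OPEN (7+2=9). Cumulative: 9
Frame 2: SPARE (4+6=10). 10 + next roll (8) = 18. Cumulative: 27
Frame 3: OPEN (8+0=8). Cumulative: 35
Frame 4: SPARE (4+6=10). 10 + next roll (0) = 10. Cumulative: 45
Frame 5: SPARE (0+10=10). 10 + next roll (10) = 20. Cumulative: 65
Frame 6: STRIKE. 10 + next two rolls (8+1) = 19. Cumulative: 84
Frame 7: OPEN (8+1=9). Cumulative: 93
Frame 8: OPEN (0+6=6). Cumulative: 99
Frame 9: OPEN (6+1=7). Cumulative: 106
Frame 10: OPEN. Sum of all frame-10 rolls (2+7) = 9. Cumulative: 115

Answer: 115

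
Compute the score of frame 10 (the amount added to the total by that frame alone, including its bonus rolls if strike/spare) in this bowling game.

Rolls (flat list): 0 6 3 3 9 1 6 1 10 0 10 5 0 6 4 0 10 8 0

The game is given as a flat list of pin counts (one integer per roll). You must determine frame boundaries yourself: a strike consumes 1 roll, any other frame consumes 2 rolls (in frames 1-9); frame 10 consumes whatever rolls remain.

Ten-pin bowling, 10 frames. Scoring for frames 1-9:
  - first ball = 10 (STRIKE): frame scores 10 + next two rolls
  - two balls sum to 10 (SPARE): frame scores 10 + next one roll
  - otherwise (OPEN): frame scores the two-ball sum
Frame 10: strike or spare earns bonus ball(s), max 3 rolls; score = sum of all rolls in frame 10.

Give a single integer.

Frame 1: OPEN (0+6=6). Cumulative: 6
Frame 2: OPEN (3+3=6). Cumulative: 12
Frame 3: SPARE (9+1=10). 10 + next roll (6) = 16. Cumulative: 28
Frame 4: OPEN (6+1=7). Cumulative: 35
Frame 5: STRIKE. 10 + next two rolls (0+10) = 20. Cumulative: 55
Frame 6: SPARE (0+10=10). 10 + next roll (5) = 15. Cumulative: 70
Frame 7: OPEN (5+0=5). Cumulative: 75
Frame 8: SPARE (6+4=10). 10 + next roll (0) = 10. Cumulative: 85
Frame 9: SPARE (0+10=10). 10 + next roll (8) = 18. Cumulative: 103
Frame 10: OPEN. Sum of all frame-10 rolls (8+0) = 8. Cumulative: 111

Answer: 8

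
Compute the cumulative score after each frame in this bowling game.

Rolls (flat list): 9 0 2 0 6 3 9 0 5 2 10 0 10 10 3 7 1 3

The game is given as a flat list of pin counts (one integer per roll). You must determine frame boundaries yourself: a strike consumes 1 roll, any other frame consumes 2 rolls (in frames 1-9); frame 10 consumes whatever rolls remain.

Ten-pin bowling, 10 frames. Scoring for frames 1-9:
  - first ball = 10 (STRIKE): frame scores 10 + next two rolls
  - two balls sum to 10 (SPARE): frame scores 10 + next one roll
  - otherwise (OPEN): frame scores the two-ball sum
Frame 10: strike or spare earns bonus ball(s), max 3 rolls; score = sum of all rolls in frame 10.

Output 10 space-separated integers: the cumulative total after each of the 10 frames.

Answer: 9 11 20 29 36 56 76 96 107 111

Derivation:
Frame 1: OPEN (9+0=9). Cumulative: 9
Frame 2: OPEN (2+0=2). Cumulative: 11
Frame 3: OPEN (6+3=9). Cumulative: 20
Frame 4: OPEN (9+0=9). Cumulative: 29
Frame 5: OPEN (5+2=7). Cumulative: 36
Frame 6: STRIKE. 10 + next two rolls (0+10) = 20. Cumulative: 56
Frame 7: SPARE (0+10=10). 10 + next roll (10) = 20. Cumulative: 76
Frame 8: STRIKE. 10 + next two rolls (3+7) = 20. Cumulative: 96
Frame 9: SPARE (3+7=10). 10 + next roll (1) = 11. Cumulative: 107
Frame 10: OPEN. Sum of all frame-10 rolls (1+3) = 4. Cumulative: 111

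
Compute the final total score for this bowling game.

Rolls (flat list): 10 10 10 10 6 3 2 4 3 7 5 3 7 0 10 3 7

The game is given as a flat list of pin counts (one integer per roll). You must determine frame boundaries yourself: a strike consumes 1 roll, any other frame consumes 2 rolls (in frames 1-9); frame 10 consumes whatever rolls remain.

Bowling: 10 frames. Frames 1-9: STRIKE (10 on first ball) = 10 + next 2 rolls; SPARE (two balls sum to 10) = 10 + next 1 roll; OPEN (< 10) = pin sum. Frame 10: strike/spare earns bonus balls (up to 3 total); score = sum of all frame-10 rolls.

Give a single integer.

Answer: 170

Derivation:
Frame 1: STRIKE. 10 + next two rolls (10+10) = 30. Cumulative: 30
Frame 2: STRIKE. 10 + next two rolls (10+10) = 30. Cumulative: 60
Frame 3: STRIKE. 10 + next two rolls (10+6) = 26. Cumulative: 86
Frame 4: STRIKE. 10 + next two rolls (6+3) = 19. Cumulative: 105
Frame 5: OPEN (6+3=9). Cumulative: 114
Frame 6: OPEN (2+4=6). Cumulative: 120
Frame 7: SPARE (3+7=10). 10 + next roll (5) = 15. Cumulative: 135
Frame 8: OPEN (5+3=8). Cumulative: 143
Frame 9: OPEN (7+0=7). Cumulative: 150
Frame 10: STRIKE. Sum of all frame-10 rolls (10+3+7) = 20. Cumulative: 170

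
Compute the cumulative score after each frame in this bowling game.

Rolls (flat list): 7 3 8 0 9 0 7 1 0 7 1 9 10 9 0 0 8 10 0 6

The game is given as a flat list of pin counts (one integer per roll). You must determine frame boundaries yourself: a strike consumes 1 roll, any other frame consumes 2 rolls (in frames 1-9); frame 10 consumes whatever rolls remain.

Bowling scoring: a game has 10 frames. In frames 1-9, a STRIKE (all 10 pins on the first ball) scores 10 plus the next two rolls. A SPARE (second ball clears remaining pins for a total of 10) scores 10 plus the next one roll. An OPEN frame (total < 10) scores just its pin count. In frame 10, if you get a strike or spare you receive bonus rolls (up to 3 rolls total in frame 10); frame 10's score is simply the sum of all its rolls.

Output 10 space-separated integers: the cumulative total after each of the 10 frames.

Frame 1: SPARE (7+3=10). 10 + next roll (8) = 18. Cumulative: 18
Frame 2: OPEN (8+0=8). Cumulative: 26
Frame 3: OPEN (9+0=9). Cumulative: 35
Frame 4: OPEN (7+1=8). Cumulative: 43
Frame 5: OPEN (0+7=7). Cumulative: 50
Frame 6: SPARE (1+9=10). 10 + next roll (10) = 20. Cumulative: 70
Frame 7: STRIKE. 10 + next two rolls (9+0) = 19. Cumulative: 89
Frame 8: OPEN (9+0=9). Cumulative: 98
Frame 9: OPEN (0+8=8). Cumulative: 106
Frame 10: STRIKE. Sum of all frame-10 rolls (10+0+6) = 16. Cumulative: 122

Answer: 18 26 35 43 50 70 89 98 106 122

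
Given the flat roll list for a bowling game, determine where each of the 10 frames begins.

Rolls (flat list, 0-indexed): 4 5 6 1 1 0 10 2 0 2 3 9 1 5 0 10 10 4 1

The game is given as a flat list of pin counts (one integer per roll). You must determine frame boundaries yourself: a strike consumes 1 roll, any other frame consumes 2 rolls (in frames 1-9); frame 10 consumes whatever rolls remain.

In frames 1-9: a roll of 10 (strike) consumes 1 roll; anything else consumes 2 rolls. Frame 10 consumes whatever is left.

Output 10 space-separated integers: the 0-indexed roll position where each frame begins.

Answer: 0 2 4 6 7 9 11 13 15 16

Derivation:
Frame 1 starts at roll index 0: rolls=4,5 (sum=9), consumes 2 rolls
Frame 2 starts at roll index 2: rolls=6,1 (sum=7), consumes 2 rolls
Frame 3 starts at roll index 4: rolls=1,0 (sum=1), consumes 2 rolls
Frame 4 starts at roll index 6: roll=10 (strike), consumes 1 roll
Frame 5 starts at roll index 7: rolls=2,0 (sum=2), consumes 2 rolls
Frame 6 starts at roll index 9: rolls=2,3 (sum=5), consumes 2 rolls
Frame 7 starts at roll index 11: rolls=9,1 (sum=10), consumes 2 rolls
Frame 8 starts at roll index 13: rolls=5,0 (sum=5), consumes 2 rolls
Frame 9 starts at roll index 15: roll=10 (strike), consumes 1 roll
Frame 10 starts at roll index 16: 3 remaining rolls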